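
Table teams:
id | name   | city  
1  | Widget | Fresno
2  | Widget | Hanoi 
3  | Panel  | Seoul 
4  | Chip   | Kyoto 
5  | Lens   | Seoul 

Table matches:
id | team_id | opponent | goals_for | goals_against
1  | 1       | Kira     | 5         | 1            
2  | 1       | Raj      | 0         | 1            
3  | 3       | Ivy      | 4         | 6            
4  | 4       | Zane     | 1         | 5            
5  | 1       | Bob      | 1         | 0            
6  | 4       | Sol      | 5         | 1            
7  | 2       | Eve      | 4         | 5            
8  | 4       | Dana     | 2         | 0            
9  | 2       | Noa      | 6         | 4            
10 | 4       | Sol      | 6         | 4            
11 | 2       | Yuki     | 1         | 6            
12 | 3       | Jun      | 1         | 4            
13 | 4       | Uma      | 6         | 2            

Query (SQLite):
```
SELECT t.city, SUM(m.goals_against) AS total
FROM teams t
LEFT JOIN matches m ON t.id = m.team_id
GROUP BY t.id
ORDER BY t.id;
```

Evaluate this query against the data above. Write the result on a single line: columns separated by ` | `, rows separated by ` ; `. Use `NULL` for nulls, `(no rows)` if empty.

LEFT JOIN keeps every teams row; unmatched ones get NULL for matches columns.
Group by teams.id and compute SUM(m.goals_against). SUM over an all-NULL group is NULL.
  1: ids {1, 2, 5} → SUM(m.goals_against)=2
  2: ids {7, 9, 11} → SUM(m.goals_against)=15
  3: ids {3, 12} → SUM(m.goals_against)=10
  4: ids {4, 6, 8, 10, 13} → SUM(m.goals_against)=12
  5: ids {—} → SUM(m.goals_against)=NULL

Fresno | 2 ; Hanoi | 15 ; Seoul | 10 ; Kyoto | 12 ; Seoul | NULL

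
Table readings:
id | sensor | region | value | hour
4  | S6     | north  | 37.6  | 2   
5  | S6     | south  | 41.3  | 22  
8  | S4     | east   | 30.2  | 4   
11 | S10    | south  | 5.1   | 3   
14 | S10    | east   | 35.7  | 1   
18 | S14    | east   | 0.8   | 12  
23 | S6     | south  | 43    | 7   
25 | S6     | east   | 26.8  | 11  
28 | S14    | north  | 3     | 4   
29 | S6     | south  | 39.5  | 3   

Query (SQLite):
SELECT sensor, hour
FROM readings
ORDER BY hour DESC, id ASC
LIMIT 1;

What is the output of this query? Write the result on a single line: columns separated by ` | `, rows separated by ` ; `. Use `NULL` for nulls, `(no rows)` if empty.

Sort by hour desc, tiebreak id asc: (22, id=5), (12, id=18), (11, id=25), (7, id=23) …. Take first 1.

S6 | 22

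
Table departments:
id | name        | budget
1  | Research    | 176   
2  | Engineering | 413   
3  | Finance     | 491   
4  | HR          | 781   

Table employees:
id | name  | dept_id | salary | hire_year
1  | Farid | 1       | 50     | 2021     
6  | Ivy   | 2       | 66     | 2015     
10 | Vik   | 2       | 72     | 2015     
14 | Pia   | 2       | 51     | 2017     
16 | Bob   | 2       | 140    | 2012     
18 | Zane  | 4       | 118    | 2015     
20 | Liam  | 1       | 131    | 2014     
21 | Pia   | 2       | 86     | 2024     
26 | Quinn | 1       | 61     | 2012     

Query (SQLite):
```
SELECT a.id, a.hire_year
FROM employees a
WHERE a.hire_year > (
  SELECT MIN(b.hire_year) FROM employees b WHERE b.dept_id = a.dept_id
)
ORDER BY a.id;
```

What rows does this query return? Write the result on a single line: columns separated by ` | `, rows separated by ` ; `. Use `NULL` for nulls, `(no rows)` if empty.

For each employees row a, compute MIN(hire_year) over rows sharing a.dept_id.
Keep row a if a.hire_year > that per-group MIN.
  dept_id=1: MIN(hire_year) = 2012
  dept_id=2: MIN(hire_year) = 2012
  dept_id=4: MIN(hire_year) = 2015

1 | 2021 ; 6 | 2015 ; 10 | 2015 ; 14 | 2017 ; 20 | 2014 ; 21 | 2024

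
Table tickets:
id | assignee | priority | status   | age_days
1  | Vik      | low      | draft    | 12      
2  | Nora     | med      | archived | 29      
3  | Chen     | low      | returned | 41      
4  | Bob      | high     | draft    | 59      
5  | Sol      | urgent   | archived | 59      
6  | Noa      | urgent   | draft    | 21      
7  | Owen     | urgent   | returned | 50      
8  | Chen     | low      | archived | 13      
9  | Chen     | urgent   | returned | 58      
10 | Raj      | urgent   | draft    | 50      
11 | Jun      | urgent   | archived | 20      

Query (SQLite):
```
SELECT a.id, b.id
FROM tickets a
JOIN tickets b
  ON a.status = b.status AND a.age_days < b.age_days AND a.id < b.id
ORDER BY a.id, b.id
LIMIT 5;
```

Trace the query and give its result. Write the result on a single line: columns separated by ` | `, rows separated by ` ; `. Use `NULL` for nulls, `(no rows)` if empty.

Pairs (a,b) with same status, a.age_days < b.age_days, a.id < b.id.
status groups: archived:{2,5,8,11} draft:{1,4,6,10} returned:{3,7,9}
Ordered by (a.id, b.id); first 5.

1 | 4 ; 1 | 6 ; 1 | 10 ; 2 | 5 ; 3 | 7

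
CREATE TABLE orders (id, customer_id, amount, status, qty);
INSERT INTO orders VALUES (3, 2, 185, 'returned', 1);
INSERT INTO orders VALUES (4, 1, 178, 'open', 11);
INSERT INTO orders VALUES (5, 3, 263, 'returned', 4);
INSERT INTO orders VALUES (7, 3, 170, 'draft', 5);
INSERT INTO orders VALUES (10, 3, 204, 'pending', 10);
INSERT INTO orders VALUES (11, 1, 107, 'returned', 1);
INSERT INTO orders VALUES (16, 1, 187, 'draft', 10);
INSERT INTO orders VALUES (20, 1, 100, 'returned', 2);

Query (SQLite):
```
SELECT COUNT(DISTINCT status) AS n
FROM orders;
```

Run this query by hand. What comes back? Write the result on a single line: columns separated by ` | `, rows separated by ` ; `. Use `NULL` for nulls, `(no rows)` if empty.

Count distinct non-NULL status values.

4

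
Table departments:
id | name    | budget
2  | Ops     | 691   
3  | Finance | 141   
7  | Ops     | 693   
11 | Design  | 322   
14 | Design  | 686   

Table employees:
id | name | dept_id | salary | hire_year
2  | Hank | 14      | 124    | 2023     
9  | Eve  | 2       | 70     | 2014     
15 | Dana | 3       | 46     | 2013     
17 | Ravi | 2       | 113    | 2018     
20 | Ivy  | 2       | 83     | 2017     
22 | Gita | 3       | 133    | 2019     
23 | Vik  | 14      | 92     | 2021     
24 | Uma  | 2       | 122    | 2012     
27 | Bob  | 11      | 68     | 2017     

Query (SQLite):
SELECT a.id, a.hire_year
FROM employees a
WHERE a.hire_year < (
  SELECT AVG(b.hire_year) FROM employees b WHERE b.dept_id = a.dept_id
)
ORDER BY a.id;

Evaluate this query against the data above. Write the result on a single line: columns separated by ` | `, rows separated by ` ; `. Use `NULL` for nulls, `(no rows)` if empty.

For each employees row a, compute AVG(hire_year) over rows sharing a.dept_id.
Keep row a if a.hire_year < that per-group AVG.
  dept_id=2: AVG(hire_year) = 2015.25
  dept_id=3: AVG(hire_year) = 2016.0
  dept_id=11: AVG(hire_year) = 2017.0
  dept_id=14: AVG(hire_year) = 2022.0

9 | 2014 ; 15 | 2013 ; 23 | 2021 ; 24 | 2012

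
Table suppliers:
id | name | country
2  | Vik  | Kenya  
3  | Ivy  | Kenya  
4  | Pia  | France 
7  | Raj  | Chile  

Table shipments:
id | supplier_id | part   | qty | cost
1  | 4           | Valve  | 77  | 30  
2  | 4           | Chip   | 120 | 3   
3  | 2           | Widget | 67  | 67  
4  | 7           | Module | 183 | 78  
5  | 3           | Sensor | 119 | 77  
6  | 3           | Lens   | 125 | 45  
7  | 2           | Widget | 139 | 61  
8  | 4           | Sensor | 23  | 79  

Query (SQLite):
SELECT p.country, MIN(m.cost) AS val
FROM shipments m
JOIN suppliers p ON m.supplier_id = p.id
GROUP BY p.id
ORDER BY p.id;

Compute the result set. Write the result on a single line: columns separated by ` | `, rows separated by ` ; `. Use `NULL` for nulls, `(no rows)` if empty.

Join each shipments row to its suppliers via supplier_id.
Group joined rows by suppliers.id; compute MIN(m.cost) per group.
  2: ids {3, 7} → MIN(m.cost)=61
  3: ids {5, 6} → MIN(m.cost)=45
  4: ids {1, 2, 8} → MIN(m.cost)=3
  7: ids {4} → MIN(m.cost)=78

Kenya | 61 ; Kenya | 45 ; France | 3 ; Chile | 78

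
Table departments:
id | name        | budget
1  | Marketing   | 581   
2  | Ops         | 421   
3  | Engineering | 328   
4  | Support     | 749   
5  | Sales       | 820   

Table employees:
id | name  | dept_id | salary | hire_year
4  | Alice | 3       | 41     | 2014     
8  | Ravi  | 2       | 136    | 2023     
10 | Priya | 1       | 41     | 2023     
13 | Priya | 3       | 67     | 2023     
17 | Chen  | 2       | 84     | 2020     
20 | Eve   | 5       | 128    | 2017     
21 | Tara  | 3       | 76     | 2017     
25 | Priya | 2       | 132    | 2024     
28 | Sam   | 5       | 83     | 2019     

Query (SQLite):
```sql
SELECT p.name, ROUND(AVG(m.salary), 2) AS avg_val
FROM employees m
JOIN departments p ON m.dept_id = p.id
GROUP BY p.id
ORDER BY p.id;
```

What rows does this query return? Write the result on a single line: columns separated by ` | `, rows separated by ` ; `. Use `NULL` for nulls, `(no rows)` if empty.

Marketing | 41 ; Ops | 117.33 ; Engineering | 61.33 ; Sales | 105.5

Join each employees row to its departments via dept_id.
Group joined rows by departments.id; compute ROUND(AVG(m.salary), 2) per group.
  1: ids {10} → ROUND(AVG(m.salary), 2)=41
  2: ids {8, 17, 25} → ROUND(AVG(m.salary), 2)=117.33
  3: ids {4, 13, 21} → ROUND(AVG(m.salary), 2)=61.33
  5: ids {20, 28} → ROUND(AVG(m.salary), 2)=105.5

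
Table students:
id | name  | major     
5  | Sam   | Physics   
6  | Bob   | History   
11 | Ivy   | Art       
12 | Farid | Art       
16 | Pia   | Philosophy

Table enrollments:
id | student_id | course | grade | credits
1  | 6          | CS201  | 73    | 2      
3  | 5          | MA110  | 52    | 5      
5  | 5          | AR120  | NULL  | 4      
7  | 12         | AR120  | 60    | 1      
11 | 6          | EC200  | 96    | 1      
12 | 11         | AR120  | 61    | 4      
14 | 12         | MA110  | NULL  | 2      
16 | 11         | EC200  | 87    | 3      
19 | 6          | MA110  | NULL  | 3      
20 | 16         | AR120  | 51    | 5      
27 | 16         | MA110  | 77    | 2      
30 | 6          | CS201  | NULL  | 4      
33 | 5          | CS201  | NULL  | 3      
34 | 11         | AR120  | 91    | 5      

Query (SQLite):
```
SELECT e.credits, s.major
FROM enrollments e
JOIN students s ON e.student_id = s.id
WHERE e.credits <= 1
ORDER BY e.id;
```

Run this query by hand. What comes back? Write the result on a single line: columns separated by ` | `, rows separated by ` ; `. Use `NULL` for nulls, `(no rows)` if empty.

1 | Art ; 1 | History

Each enrollments row matches the students row where student_id = students.id.
Then keep rows with e.credits <= 1.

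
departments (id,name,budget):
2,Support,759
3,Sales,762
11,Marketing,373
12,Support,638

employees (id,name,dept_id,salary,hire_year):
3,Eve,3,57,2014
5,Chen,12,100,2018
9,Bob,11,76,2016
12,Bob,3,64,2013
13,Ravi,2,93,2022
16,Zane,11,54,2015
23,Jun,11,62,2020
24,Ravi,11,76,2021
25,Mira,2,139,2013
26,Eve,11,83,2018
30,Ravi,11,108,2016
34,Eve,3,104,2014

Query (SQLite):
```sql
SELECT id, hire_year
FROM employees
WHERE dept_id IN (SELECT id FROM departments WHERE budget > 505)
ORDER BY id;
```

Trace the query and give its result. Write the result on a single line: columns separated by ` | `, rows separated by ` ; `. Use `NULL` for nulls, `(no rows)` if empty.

3 | 2014 ; 5 | 2018 ; 12 | 2013 ; 13 | 2022 ; 25 | 2013 ; 34 | 2014

Inner query: departments.id where budget > 505.
Outer: keep employees rows whose dept_id is in that set.
Inner query → {2, 3, 12}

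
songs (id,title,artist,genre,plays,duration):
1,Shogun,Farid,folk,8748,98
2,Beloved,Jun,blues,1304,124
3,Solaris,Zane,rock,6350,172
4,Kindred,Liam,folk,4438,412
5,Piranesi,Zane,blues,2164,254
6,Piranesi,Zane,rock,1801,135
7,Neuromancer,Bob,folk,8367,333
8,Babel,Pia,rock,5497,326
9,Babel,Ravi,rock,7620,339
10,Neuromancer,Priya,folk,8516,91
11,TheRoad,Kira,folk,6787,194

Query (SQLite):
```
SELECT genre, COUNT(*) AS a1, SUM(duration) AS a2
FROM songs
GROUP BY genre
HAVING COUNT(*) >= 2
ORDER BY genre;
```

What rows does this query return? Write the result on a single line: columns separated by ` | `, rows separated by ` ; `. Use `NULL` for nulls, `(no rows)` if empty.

Group songs by genre.
Per group compute: COUNT(*), SUM(duration).
HAVING: drop groups with fewer than 2 rows.
  blues: ids {2, 5} → COUNT(*)=2, SUM(duration)=378
  folk: ids {1, 4, 7, 10, 11} → COUNT(*)=5, SUM(duration)=1128
  rock: ids {3, 6, 8, 9} → COUNT(*)=4, SUM(duration)=972

blues | 2 | 378 ; folk | 5 | 1128 ; rock | 4 | 972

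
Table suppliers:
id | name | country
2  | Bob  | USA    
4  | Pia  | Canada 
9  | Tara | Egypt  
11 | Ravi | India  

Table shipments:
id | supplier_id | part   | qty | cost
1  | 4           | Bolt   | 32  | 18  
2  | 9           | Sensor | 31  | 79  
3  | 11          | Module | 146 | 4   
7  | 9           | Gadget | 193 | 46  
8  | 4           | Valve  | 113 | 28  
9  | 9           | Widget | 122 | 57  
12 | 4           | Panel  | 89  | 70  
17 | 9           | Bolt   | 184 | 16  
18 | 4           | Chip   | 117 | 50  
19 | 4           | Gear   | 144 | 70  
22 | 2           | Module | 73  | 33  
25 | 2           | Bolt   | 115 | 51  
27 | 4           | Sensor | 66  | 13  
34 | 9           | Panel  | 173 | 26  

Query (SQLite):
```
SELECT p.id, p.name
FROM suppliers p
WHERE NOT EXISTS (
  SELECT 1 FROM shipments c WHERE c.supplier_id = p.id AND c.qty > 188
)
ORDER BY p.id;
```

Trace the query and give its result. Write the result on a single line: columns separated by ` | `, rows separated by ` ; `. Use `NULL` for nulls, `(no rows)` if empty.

2 | Bob ; 4 | Pia ; 11 | Ravi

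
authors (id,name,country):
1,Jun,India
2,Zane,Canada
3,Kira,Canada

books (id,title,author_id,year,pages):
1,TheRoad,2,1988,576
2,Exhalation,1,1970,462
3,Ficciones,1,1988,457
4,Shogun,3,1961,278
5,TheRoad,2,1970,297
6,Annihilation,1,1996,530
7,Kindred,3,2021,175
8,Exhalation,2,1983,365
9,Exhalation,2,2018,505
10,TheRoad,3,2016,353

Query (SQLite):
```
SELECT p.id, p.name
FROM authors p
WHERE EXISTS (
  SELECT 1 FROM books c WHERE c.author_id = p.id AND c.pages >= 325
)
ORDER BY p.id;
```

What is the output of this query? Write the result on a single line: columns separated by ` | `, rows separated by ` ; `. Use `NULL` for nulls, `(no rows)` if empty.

1 | Jun ; 2 | Zane ; 3 | Kira

For each authors row, check whether any books with matching author_id has pages >= 325.
Keep rows where that is true.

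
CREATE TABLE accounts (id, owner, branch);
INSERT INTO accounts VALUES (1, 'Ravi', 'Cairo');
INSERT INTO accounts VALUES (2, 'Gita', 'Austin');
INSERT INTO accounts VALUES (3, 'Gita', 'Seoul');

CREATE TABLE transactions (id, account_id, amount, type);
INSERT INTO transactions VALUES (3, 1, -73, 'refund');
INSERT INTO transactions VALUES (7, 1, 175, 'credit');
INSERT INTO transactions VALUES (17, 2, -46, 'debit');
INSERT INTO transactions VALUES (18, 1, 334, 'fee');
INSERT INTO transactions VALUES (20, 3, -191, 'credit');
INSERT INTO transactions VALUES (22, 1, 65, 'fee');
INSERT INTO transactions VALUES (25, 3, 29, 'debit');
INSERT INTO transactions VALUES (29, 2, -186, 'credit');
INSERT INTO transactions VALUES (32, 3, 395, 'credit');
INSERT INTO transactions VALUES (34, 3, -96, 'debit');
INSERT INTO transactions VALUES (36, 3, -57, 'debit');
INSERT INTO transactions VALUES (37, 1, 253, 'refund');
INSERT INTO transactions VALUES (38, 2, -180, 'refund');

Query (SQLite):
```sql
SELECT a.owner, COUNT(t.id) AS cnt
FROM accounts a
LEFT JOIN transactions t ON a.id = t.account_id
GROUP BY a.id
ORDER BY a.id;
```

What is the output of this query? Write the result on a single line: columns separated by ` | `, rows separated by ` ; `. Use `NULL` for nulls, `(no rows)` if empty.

LEFT JOIN keeps every accounts row; unmatched ones get NULL for transactions columns.
Group by accounts.id and compute COUNT(t.id). COUNT(col) of an all-NULL group is 0.
  1: ids {3, 7, 18, 22, 37} → COUNT(t.id)=5
  2: ids {17, 29, 38} → COUNT(t.id)=3
  3: ids {20, 25, 32, 34, 36} → COUNT(t.id)=5

Ravi | 5 ; Gita | 3 ; Gita | 5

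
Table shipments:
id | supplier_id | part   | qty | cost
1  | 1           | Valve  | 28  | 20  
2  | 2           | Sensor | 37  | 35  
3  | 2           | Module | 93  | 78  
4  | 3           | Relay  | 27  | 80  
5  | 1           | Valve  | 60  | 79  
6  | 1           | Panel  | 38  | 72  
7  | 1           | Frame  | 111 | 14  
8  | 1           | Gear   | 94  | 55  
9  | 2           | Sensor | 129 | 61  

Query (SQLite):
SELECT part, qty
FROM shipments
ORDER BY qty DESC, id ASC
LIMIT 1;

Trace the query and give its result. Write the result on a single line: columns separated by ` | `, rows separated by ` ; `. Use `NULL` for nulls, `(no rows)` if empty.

Sensor | 129

Sort by qty desc, tiebreak id asc: (129, id=9), (111, id=7), (94, id=8), (93, id=3) …. Take first 1.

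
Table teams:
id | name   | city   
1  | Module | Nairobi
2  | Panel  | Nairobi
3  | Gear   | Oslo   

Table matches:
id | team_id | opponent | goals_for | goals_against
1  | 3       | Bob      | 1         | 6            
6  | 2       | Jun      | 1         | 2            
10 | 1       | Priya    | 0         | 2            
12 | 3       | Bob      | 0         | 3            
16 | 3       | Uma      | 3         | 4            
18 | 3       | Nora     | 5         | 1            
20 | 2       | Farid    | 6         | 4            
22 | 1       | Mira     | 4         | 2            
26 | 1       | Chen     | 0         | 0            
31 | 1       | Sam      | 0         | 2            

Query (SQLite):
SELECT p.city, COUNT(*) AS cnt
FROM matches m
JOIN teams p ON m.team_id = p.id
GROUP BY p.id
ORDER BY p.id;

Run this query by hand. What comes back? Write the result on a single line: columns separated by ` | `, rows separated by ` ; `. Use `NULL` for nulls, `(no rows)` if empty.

Nairobi | 4 ; Nairobi | 2 ; Oslo | 4

Join each matches row to its teams via team_id.
Group joined rows by teams.id; compute COUNT(*) per group.
  1: ids {10, 22, 26, 31} → COUNT(*)=4
  2: ids {6, 20} → COUNT(*)=2
  3: ids {1, 12, 16, 18} → COUNT(*)=4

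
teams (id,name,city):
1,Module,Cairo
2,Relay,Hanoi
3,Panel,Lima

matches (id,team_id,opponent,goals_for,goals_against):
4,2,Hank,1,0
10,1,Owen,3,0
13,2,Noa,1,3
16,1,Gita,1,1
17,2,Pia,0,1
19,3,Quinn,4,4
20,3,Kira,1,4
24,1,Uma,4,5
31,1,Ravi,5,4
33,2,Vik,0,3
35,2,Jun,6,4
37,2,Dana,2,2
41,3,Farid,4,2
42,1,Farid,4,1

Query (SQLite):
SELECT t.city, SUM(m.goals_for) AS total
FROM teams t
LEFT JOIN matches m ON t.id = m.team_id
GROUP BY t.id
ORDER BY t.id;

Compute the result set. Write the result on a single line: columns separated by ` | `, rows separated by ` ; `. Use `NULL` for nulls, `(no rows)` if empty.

LEFT JOIN keeps every teams row; unmatched ones get NULL for matches columns.
Group by teams.id and compute SUM(m.goals_for). SUM over an all-NULL group is NULL.
  1: ids {10, 16, 24, 31, 42} → SUM(m.goals_for)=17
  2: ids {4, 13, 17, 33, 35, 37} → SUM(m.goals_for)=10
  3: ids {19, 20, 41} → SUM(m.goals_for)=9

Cairo | 17 ; Hanoi | 10 ; Lima | 9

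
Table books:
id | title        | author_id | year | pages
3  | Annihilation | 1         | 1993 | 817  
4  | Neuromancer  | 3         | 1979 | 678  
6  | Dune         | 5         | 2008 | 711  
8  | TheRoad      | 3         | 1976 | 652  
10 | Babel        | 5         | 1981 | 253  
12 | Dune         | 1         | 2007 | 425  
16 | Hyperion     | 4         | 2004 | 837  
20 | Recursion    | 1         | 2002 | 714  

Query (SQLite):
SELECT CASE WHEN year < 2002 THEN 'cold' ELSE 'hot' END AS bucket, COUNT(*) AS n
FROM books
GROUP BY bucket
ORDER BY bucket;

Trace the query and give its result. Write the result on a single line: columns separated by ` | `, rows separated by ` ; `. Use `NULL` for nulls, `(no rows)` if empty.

cold | 4 ; hot | 4

Bucket rows by year < 2002 → 'cold' else 'hot'; count each bucket.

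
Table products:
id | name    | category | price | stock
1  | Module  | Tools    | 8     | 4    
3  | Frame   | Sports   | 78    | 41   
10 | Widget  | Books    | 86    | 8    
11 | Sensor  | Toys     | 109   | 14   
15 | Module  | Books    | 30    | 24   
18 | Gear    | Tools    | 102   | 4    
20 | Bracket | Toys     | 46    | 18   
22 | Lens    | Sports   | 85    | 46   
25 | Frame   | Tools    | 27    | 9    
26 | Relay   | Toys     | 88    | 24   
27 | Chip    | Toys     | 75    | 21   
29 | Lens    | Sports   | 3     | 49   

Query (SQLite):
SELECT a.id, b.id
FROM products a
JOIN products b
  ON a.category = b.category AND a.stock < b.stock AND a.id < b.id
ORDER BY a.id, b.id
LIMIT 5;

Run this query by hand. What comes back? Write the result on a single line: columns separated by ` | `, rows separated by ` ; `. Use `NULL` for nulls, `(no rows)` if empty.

1 | 25 ; 3 | 22 ; 3 | 29 ; 10 | 15 ; 11 | 20

Pairs (a,b) with same category, a.stock < b.stock, a.id < b.id.
category groups: Books:{10,15} Sports:{3,22,29} Tools:{1,18,25} Toys:{11,20,26,27}
Ordered by (a.id, b.id); first 5.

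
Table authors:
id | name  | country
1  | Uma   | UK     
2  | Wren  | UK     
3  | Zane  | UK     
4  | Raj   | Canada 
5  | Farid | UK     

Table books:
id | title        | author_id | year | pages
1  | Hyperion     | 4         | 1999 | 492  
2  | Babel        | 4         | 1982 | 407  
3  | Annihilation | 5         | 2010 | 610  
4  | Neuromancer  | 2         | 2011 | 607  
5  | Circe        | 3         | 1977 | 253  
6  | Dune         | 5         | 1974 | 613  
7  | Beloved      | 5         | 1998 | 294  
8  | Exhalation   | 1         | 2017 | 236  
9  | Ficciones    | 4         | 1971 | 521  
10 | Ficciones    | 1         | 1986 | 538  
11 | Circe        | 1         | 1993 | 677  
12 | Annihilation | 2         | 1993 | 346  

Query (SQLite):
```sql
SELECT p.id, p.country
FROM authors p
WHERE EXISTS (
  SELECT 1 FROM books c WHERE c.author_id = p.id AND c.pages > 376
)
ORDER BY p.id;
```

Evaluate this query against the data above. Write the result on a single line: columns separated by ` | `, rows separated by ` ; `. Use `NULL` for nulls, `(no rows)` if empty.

For each authors row, check whether any books with matching author_id has pages > 376.
Keep rows where that is true.

1 | UK ; 2 | UK ; 4 | Canada ; 5 | UK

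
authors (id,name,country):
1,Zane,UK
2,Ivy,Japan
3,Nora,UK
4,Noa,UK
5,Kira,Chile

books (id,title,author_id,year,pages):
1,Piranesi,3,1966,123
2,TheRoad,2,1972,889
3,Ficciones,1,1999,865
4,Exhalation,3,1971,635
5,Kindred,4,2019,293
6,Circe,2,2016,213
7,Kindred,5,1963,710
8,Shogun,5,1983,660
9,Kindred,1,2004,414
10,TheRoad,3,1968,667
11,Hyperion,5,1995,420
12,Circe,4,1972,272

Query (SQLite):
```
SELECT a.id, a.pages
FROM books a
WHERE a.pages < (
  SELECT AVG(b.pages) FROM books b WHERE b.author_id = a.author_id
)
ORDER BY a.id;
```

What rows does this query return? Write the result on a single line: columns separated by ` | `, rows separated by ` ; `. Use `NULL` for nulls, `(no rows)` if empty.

1 | 123 ; 6 | 213 ; 9 | 414 ; 11 | 420 ; 12 | 272

For each books row a, compute AVG(pages) over rows sharing a.author_id.
Keep row a if a.pages < that per-group AVG.
  author_id=1: AVG(pages) = 639.5
  author_id=2: AVG(pages) = 551.0
  author_id=3: AVG(pages) = 475.0
  author_id=4: AVG(pages) = 282.5
  author_id=5: AVG(pages) = 596.666667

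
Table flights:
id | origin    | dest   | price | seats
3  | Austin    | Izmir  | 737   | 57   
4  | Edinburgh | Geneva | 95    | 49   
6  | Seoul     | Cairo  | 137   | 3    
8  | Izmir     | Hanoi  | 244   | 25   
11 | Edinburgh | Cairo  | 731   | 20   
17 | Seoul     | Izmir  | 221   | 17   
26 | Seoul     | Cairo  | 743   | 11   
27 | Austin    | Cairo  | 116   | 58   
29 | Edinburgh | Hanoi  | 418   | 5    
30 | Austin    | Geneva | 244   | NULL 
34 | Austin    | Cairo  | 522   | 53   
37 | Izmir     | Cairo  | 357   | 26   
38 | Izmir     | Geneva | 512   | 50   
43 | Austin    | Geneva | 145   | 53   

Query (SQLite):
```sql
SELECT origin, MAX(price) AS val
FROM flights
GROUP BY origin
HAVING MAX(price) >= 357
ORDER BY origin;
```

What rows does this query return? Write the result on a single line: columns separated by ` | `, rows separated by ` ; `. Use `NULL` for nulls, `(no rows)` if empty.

Partition flights by origin; compute MAX(price) within each group.
HAVING: keep groups where MAX(price) >= 357.
  Austin: ids {3, 27, 30, 34, 43} → MAX(price)=737
  Edinburgh: ids {4, 11, 29} → MAX(price)=731
  Izmir: ids {8, 37, 38} → MAX(price)=512
  Seoul: ids {6, 17, 26} → MAX(price)=743

Austin | 737 ; Edinburgh | 731 ; Izmir | 512 ; Seoul | 743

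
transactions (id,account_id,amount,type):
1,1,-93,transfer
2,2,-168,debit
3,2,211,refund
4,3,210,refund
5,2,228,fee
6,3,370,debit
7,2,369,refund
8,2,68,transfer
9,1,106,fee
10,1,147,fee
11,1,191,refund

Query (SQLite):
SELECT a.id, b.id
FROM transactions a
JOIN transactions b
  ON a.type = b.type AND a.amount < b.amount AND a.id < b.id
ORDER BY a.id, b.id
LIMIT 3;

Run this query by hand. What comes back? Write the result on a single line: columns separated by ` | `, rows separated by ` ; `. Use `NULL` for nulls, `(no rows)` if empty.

1 | 8 ; 2 | 6 ; 3 | 7

Pairs (a,b) with same type, a.amount < b.amount, a.id < b.id.
type groups: debit:{2,6} fee:{5,9,10} refund:{3,4,7,11} transfer:{1,8}
Ordered by (a.id, b.id); first 3.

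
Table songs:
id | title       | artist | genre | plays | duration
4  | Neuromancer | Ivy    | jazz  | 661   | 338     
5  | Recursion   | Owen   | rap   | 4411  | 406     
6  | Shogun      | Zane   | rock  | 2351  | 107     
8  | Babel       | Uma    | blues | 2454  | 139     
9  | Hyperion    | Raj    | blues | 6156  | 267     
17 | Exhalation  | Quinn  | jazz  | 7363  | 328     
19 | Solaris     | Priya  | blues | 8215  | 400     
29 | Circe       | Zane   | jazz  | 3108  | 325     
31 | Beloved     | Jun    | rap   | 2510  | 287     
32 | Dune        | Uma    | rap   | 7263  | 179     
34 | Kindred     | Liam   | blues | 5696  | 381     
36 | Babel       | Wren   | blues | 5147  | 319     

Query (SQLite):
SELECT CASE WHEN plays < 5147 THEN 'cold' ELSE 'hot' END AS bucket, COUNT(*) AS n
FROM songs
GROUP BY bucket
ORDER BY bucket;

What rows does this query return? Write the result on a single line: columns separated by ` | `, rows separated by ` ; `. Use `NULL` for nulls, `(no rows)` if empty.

cold | 6 ; hot | 6

Bucket rows by plays < 5147 → 'cold' else 'hot'; count each bucket.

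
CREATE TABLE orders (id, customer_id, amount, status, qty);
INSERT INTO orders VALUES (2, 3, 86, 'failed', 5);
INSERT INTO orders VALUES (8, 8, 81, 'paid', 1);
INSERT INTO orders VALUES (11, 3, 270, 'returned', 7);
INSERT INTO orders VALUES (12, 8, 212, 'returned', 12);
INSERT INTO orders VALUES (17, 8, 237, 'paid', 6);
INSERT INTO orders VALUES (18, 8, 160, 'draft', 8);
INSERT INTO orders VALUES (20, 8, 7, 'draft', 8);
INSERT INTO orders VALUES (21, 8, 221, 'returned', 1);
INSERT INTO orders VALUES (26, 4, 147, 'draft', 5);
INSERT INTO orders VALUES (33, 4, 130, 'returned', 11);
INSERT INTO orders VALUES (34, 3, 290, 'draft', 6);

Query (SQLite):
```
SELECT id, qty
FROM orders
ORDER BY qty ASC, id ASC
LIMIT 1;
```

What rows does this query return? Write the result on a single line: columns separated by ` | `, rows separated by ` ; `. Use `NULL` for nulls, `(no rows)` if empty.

8 | 1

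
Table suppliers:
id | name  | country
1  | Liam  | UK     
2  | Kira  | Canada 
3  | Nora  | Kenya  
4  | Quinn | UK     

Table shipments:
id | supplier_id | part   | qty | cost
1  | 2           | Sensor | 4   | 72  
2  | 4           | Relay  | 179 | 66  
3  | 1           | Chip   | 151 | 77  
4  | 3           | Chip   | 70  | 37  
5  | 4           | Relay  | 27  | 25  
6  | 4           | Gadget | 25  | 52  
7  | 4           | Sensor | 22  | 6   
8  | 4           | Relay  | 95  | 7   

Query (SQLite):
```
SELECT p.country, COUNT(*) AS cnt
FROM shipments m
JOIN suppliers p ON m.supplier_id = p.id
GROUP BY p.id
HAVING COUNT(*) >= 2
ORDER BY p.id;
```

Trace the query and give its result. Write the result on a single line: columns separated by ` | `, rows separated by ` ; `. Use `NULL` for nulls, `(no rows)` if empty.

UK | 5

Join each shipments row to its suppliers via supplier_id.
Group joined rows by suppliers.id; compute COUNT(*) per group.
HAVING: keep groups with count ≥ 2.
  1: ids {3} → COUNT(*)=1
  2: ids {1} → COUNT(*)=1
  3: ids {4} → COUNT(*)=1
  4: ids {2, 5, 6, 7, 8} → COUNT(*)=5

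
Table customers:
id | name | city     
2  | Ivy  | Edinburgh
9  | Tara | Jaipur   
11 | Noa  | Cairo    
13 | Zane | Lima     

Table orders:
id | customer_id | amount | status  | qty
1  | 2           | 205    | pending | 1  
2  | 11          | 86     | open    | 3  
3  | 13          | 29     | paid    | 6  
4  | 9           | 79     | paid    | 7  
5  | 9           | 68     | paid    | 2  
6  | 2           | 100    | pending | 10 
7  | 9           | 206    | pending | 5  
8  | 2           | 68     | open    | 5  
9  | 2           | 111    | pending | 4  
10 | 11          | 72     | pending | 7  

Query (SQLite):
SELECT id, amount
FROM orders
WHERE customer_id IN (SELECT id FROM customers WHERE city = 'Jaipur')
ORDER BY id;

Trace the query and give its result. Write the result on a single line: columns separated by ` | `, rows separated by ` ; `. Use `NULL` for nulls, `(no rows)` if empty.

4 | 79 ; 5 | 68 ; 7 | 206

Inner query: customers.id where city = 'Jaipur'.
Outer: keep orders rows whose customer_id is in that set.
Inner query → {9}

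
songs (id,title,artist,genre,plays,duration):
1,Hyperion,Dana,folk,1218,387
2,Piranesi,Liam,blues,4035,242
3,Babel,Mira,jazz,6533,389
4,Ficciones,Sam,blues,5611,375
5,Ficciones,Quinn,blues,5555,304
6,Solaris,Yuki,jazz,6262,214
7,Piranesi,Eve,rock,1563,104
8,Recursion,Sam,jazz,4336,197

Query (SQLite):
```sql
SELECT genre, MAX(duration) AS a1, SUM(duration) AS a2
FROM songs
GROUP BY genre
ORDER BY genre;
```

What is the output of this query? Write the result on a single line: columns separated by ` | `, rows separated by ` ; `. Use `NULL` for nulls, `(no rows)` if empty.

Group songs by genre.
Per group compute: MAX(duration), SUM(duration).
  blues: ids {2, 4, 5} → MAX(duration)=375, SUM(duration)=921
  folk: ids {1} → MAX(duration)=387, SUM(duration)=387
  jazz: ids {3, 6, 8} → MAX(duration)=389, SUM(duration)=800
  rock: ids {7} → MAX(duration)=104, SUM(duration)=104

blues | 375 | 921 ; folk | 387 | 387 ; jazz | 389 | 800 ; rock | 104 | 104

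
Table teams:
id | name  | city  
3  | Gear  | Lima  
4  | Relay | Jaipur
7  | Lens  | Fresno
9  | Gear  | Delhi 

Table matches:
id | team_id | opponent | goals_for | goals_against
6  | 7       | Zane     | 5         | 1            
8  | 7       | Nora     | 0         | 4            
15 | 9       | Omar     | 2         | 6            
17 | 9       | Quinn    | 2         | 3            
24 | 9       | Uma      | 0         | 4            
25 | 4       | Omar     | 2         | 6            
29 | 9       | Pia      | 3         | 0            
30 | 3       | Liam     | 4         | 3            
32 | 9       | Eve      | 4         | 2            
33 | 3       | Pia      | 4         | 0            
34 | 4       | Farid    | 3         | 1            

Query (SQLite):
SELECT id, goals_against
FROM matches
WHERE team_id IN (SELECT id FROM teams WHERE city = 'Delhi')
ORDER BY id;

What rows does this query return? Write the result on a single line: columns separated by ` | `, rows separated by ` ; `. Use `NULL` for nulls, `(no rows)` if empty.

15 | 6 ; 17 | 3 ; 24 | 4 ; 29 | 0 ; 32 | 2

Inner query: teams.id where city = 'Delhi'.
Outer: keep matches rows whose team_id is in that set.
Inner query → {9}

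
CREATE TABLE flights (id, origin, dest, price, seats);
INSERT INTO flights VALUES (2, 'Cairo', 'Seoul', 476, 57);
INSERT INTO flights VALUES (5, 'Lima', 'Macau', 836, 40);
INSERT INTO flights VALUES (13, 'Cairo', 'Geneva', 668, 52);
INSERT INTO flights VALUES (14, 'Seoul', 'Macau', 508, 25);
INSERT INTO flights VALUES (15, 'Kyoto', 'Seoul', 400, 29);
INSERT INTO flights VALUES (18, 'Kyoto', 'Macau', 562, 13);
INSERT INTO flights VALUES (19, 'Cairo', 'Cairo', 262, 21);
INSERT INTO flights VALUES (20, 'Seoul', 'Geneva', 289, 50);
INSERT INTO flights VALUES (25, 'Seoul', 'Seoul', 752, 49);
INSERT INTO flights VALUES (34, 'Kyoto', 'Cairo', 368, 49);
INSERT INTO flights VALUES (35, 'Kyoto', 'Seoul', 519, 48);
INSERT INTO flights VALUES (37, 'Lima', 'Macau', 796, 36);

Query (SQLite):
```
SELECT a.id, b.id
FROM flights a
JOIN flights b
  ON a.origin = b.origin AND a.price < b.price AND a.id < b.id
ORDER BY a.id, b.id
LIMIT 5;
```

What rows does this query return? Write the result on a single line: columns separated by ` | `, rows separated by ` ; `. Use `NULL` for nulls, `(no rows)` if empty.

Pairs (a,b) with same origin, a.price < b.price, a.id < b.id.
origin groups: Cairo:{2,13,19} Kyoto:{15,18,34,35} Lima:{5,37} Seoul:{14,20,25}
Ordered by (a.id, b.id); first 5.

2 | 13 ; 14 | 25 ; 15 | 18 ; 15 | 35 ; 20 | 25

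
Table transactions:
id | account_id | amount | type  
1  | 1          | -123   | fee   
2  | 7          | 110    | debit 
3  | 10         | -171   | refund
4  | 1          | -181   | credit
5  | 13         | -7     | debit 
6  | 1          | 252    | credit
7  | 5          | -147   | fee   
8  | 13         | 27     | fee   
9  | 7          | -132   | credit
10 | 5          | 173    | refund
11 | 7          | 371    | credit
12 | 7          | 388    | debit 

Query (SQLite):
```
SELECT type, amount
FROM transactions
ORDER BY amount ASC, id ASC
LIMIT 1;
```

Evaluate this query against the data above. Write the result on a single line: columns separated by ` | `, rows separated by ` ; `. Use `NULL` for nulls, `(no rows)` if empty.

credit | -181

Sort by amount asc, tiebreak id asc: (-181, id=4), (-171, id=3), (-147, id=7), (-132, id=9) …. Take first 1.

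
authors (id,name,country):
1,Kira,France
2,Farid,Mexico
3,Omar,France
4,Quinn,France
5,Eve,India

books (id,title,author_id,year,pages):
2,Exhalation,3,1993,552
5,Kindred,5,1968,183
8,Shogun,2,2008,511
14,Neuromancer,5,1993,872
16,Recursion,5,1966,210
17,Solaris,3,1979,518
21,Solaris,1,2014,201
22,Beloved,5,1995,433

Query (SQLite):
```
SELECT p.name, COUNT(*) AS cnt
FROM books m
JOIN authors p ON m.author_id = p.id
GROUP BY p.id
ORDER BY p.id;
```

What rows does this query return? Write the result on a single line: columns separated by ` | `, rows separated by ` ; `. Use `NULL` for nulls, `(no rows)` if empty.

Kira | 1 ; Farid | 1 ; Omar | 2 ; Eve | 4

Join each books row to its authors via author_id.
Group joined rows by authors.id; compute COUNT(*) per group.
  1: ids {21} → COUNT(*)=1
  2: ids {8} → COUNT(*)=1
  3: ids {2, 17} → COUNT(*)=2
  5: ids {5, 14, 16, 22} → COUNT(*)=4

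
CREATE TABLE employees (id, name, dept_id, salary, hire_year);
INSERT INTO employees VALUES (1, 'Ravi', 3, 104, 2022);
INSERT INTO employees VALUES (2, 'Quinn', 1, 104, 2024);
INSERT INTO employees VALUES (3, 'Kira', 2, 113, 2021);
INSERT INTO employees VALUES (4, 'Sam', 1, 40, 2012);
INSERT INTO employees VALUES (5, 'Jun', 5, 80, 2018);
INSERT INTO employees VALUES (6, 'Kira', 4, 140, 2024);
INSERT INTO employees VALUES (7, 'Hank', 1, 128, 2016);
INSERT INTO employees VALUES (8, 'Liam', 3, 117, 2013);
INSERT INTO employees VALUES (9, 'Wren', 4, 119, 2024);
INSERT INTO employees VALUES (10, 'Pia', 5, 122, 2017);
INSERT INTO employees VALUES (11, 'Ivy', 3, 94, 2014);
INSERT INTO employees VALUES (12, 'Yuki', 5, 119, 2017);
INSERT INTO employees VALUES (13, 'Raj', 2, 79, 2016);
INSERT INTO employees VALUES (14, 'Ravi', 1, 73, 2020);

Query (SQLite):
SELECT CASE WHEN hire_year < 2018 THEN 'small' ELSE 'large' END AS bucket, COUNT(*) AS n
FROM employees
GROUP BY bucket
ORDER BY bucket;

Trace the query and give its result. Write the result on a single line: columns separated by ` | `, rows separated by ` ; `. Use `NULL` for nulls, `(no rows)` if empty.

large | 7 ; small | 7

Bucket rows by hire_year < 2018 → 'small' else 'large'; count each bucket.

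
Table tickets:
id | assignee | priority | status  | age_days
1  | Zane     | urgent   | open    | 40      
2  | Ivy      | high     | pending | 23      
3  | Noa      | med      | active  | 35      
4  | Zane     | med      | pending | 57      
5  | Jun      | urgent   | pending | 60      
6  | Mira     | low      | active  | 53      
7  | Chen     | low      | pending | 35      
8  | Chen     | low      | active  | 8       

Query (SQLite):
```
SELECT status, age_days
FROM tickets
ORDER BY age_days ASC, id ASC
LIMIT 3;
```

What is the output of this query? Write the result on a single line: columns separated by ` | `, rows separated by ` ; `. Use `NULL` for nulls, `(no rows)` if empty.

active | 8 ; pending | 23 ; active | 35

Sort by age_days asc, tiebreak id asc: (8, id=8), (23, id=2), (35, id=3), (35, id=7), (40, id=1), (53, id=6) …. Take first 3.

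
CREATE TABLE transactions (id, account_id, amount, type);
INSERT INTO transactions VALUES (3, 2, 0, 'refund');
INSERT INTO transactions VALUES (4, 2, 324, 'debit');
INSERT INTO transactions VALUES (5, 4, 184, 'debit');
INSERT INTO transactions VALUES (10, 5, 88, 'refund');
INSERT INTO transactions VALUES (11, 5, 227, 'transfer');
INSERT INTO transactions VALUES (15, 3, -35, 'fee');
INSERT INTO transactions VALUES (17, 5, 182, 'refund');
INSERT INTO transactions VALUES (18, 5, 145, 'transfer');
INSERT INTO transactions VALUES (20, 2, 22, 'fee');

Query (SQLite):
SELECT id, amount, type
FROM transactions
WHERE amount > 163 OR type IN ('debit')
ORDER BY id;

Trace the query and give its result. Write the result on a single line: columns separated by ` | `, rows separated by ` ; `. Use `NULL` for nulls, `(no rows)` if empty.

4 | 324 | debit ; 5 | 184 | debit ; 11 | 227 | transfer ; 17 | 182 | refund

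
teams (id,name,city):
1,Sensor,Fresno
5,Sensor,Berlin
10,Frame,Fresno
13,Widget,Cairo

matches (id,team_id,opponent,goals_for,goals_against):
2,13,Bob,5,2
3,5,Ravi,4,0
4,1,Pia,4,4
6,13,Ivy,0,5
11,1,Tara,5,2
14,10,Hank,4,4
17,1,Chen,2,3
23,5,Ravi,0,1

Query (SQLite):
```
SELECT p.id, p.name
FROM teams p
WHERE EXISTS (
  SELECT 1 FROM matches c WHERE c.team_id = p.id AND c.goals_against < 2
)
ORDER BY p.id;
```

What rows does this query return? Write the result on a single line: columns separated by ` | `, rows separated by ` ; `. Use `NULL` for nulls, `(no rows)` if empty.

For each teams row, check whether any matches with matching team_id has goals_against < 2.
Keep rows where that is true.

5 | Sensor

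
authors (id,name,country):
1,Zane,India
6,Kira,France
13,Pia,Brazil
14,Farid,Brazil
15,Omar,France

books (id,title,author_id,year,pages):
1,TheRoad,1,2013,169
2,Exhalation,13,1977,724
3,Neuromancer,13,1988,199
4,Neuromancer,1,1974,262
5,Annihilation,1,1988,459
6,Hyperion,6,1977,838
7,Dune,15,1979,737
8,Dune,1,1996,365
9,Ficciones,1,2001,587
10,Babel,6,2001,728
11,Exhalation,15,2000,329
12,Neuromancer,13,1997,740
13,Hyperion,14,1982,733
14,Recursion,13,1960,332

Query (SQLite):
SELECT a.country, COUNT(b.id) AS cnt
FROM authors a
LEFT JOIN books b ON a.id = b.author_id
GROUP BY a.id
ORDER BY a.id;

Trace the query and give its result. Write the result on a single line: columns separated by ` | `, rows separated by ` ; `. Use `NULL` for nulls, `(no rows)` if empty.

LEFT JOIN keeps every authors row; unmatched ones get NULL for books columns.
Group by authors.id and compute COUNT(b.id). COUNT(col) of an all-NULL group is 0.
  1: ids {1, 4, 5, 8, 9} → COUNT(b.id)=5
  6: ids {6, 10} → COUNT(b.id)=2
  13: ids {2, 3, 12, 14} → COUNT(b.id)=4
  14: ids {13} → COUNT(b.id)=1
  15: ids {7, 11} → COUNT(b.id)=2

India | 5 ; France | 2 ; Brazil | 4 ; Brazil | 1 ; France | 2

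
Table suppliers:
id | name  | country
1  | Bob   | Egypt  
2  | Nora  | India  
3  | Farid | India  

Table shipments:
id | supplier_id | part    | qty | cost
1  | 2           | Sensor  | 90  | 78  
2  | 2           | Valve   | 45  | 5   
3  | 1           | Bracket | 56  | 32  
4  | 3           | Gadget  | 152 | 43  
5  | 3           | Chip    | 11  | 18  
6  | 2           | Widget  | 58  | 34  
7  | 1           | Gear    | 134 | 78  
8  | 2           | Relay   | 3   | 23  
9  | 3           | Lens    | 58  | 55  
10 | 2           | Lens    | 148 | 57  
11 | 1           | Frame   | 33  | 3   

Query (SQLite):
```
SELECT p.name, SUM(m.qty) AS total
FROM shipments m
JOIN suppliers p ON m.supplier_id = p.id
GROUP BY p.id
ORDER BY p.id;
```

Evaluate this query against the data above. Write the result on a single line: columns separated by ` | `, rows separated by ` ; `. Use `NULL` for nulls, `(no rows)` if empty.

Bob | 223 ; Nora | 344 ; Farid | 221

Join each shipments row to its suppliers via supplier_id.
Group joined rows by suppliers.id; compute SUM(m.qty) per group.
  1: ids {3, 7, 11} → SUM(m.qty)=223
  2: ids {1, 2, 6, 8, 10} → SUM(m.qty)=344
  3: ids {4, 5, 9} → SUM(m.qty)=221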